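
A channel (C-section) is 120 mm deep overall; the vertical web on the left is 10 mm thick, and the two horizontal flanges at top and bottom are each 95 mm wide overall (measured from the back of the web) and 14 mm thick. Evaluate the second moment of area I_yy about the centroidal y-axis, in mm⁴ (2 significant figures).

I_yy ≈ 3.2 × 10⁶ mm⁴

Split into non-overlapping primitives; take the origin at the lower-left of the bounding box.
Web: 10 × 120, A = 1 200 mm², x = 5 mm, Ī = 10 000 mm⁴.
Top flange (beyond web): 85 × 14, A = 1 190 mm², x = 52.5 mm, Ī = 716 479 mm⁴.
Bottom flange (beyond web): 85 × 14, A = 1 190 mm², x = 52.5 mm, Ī = 716 479 mm⁴.
Centroid: x̄ = ΣA·x / ΣA = 36.58 mm.
Transfer each piece to the centroidal y-axis using Ī + A·d² with d = x − 36.58:
  web: d = -31.58 mm → contributes +1 206 620 mm⁴
  top flange (beyond web): d = 15.92 mm → contributes +1 018 148 mm⁴
  bottom flange (beyond web): d = 15.92 mm → contributes +1 018 148 mm⁴
Total I = 3 242 916 mm⁴.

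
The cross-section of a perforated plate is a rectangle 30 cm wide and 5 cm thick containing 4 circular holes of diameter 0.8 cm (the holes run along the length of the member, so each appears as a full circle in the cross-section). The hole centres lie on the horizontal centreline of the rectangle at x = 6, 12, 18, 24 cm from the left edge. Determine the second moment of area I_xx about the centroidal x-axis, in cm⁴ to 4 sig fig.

I_xx ≈ 312.4 cm⁴

Split into non-overlapping primitives; take the origin at the lower-left of the bounding box.
Plate: 30 × 5, A = 150 cm², y = 2.5 cm, Ī = 312.5 cm⁴.
Hole 1 (subtracted): ⌀0.8, A = 0.502655 cm², y = 2.5 cm, Ī = 0.0201062 cm⁴.
Hole 2 (subtracted): ⌀0.8, A = 0.502655 cm², y = 2.5 cm, Ī = 0.0201062 cm⁴.
Hole 3 (subtracted): ⌀0.8, A = 0.502655 cm², y = 2.5 cm, Ī = 0.0201062 cm⁴.
Hole 4 (subtracted): ⌀0.8, A = 0.502655 cm², y = 2.5 cm, Ī = 0.0201062 cm⁴.
By symmetry the centroid is at mid-height, ȳ = 2.5 cm.
All pieces are centred on the centroidal x-axis, so I = ΣĪ (holes subtracted) = 312.42 cm⁴.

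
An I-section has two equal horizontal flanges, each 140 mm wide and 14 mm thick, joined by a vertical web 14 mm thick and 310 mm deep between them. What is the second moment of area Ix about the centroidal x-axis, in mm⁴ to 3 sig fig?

Ix ≈ 1.38 × 10⁸ mm⁴

Decompose the section into non-overlapping parts with the origin at the bottom-left of its bounding rectangle.
Bottom flange: 140 × 14, A = 1 960 mm², y = 7 mm, Ī = 32 013 mm⁴.
Web: 14 × 310, A = 4 340 mm², y = 169 mm, Ī = 34 756 167 mm⁴.
Top flange: 140 × 14, A = 1 960 mm², y = 331 mm, Ī = 32 013 mm⁴.
By symmetry the centroid is at mid-height, ȳ = 169 mm.
Transfer each piece to the centroidal x-axis using Ī + A·d² with d = y − 169:
  bottom flange: d = -162 mm → contributes +51 470 253 mm⁴
  web: d = 0 mm → contributes +34 756 167 mm⁴
  top flange: d = 162 mm → contributes +51 470 253 mm⁴
Total I = 137 696 673 mm⁴.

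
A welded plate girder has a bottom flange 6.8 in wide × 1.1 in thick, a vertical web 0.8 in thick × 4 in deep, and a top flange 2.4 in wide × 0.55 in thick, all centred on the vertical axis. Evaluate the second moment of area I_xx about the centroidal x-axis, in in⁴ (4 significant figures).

I_xx ≈ 39.00 in⁴

Break the section into simple shapes (no overlaps), measuring from the bottom-left corner of the bounding box.
Bottom plate: 6.8 × 1.1, A = 7.48 in², y = 0.55 in, Ī = 0.754233 in⁴.
Web plate: 0.8 × 4, A = 3.2 in², y = 3.1 in, Ī = 4.26667 in⁴.
Top plate: 2.4 × 0.55, A = 1.32 in², y = 5.375 in, Ī = 0.033275 in⁴.
Centroid: ȳ = ΣA·y / ΣA = 1.76075 in.
Transfer each piece to the centroidal x-axis using Ī + A·d² with d = y − 1.76075:
  bottom plate: d = -1.21075 in → contributes +11.7193 in⁴
  web plate: d = 1.33925 in → contributes +10.0062 in⁴
  top plate: d = 3.61425 in → contributes +17.2762 in⁴
Total I = 39.0016 in⁴.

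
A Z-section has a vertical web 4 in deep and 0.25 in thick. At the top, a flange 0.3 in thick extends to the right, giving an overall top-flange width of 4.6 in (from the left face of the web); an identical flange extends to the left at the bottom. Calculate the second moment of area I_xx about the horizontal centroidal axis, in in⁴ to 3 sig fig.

I_xx ≈ 10.3 in⁴

Decompose the section into non-overlapping parts with the origin at the bottom-left of its bounding rectangle.
Web: 0.25 × 4, A = 1 in², y = 2 in, Ī = 1.3333 in⁴.
Top flange (beyond web): 4.35 × 0.3, A = 1.305 in², y = 3.85 in, Ī = 0.0097875 in⁴.
Bottom flange (beyond web): 4.35 × 0.3, A = 1.305 in², y = 0.15 in, Ī = 0.0097875 in⁴.
Centroid: ȳ = ΣA·y / ΣA = 2 in.
Transfer each piece to the horizontal centroidal axis using Ī + A·d² with d = y − 2:
  web: d = 0 in → contributes +1.3333 in⁴
  top flange (beyond web): d = 1.85 in → contributes +4.4762 in⁴
  bottom flange (beyond web): d = -1.85 in → contributes +4.4762 in⁴
Total I = 10.286 in⁴.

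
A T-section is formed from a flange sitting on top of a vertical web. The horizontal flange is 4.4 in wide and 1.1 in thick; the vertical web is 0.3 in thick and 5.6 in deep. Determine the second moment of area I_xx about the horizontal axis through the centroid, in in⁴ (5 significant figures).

Split into non-overlapping primitives; take the origin at the lower-left of the bounding box.
Flange: 4.4 × 1.1, A = 4.84 in², y = 6.15 in, Ī = 0.4880333 in⁴.
Web: 0.3 × 5.6, A = 1.68 in², y = 2.8 in, Ī = 4.3904 in⁴.
Centroid: ȳ = ΣA·y / ΣA = 5.28681 in.
Transfer each piece to the horizontal axis through the centroid using Ī + A·d² with d = y − 5.28681:
  flange: d = 0.8631902 in → contributes +4.094304 in⁴
  web: d = -2.48681 in → contributes +14.77989 in⁴
Total I = 18.8742 in⁴.

I_xx ≈ 18.874 in⁴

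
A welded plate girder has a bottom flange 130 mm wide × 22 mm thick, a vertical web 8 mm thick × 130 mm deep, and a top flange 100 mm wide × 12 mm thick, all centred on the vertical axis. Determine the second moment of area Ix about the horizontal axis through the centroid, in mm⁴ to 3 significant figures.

Split into non-overlapping primitives; take the origin at the lower-left of the bounding box.
Bottom plate: 130 × 22, A = 2 860 mm², y = 11 mm, Ī = 115 353 mm⁴.
Web plate: 8 × 130, A = 1 040 mm², y = 87 mm, Ī = 1 464 667 mm⁴.
Top plate: 100 × 12, A = 1 200 mm², y = 158 mm, Ī = 14 400 mm⁴.
Centroid: ȳ = ΣA·y / ΣA = 61.086 mm.
Transfer each piece to the horizontal axis through the centroid using Ī + A·d² with d = y − 61.086:
  bottom plate: d = -50.086 mm → contributes +7 290 049 mm⁴
  web plate: d = 25.914 mm → contributes +2 163 049 mm⁴
  top plate: d = 96.914 mm → contributes +11 285 124 mm⁴
Total I = 20 738 222 mm⁴.

Ix ≈ 2.07 × 10⁷ mm⁴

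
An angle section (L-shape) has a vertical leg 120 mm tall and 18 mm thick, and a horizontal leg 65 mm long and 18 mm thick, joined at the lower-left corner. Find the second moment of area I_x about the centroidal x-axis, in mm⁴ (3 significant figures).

Decompose the section into non-overlapping parts with the origin at the bottom-left of its bounding rectangle.
Vertical leg: 18 × 120, A = 2 160 mm², y = 60 mm, Ī = 2 592 000 mm⁴.
Horizontal leg (remainder): 47 × 18, A = 846 mm², y = 9 mm, Ī = 22 842 mm⁴.
Centroid: ȳ = ΣA·y / ΣA = 45.647 mm.
Transfer each piece to the centroidal x-axis using Ī + A·d² with d = y − 45.647:
  vertical leg: d = 14.353 mm → contributes +3 036 997 mm⁴
  horizontal leg (remainder): d = -36.647 mm → contributes +1 159 004 mm⁴
Total I = 4 196 001 mm⁴.

I_x ≈ 4.20 × 10⁶ mm⁴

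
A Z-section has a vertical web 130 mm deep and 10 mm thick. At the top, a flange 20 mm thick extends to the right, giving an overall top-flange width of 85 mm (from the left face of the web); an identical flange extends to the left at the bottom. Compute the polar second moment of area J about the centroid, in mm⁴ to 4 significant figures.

J ≈ 1.784 × 10⁷ mm⁴

Decompose the section into non-overlapping parts with the origin at the bottom-left of its bounding rectangle.
Web: 10 × 130, A = 1 300 mm², y = 65 mm, Ī = 1 830 833 mm⁴.
Top flange (beyond web): 75 × 20, A = 1 500 mm², y = 120 mm, Ī = 50 000 mm⁴.
Bottom flange (beyond web): 75 × 20, A = 1 500 mm², y = 10 mm, Ī = 50 000 mm⁴.
Centroid: ȳ = ΣA·y / ΣA = 65 mm.
Transfer each piece to the centroidal x-axis using Ī + A·d² with d = y − 65:
  web: d = 0 mm → contributes +1 830 833 mm⁴
  top flange (beyond web): d = 55 mm → contributes +4 587 500 mm⁴
  bottom flange (beyond web): d = -55 mm → contributes +4 587 500 mm⁴
Total I = 11 005 833 mm⁴.
For the y-axis: x̄ = 80 mm.
Repeating about the centroidal y-axis gives I_y = 6 835 833 mm⁴.
Polar second moment: J = I_x + I_y = 17 841 667 mm⁴.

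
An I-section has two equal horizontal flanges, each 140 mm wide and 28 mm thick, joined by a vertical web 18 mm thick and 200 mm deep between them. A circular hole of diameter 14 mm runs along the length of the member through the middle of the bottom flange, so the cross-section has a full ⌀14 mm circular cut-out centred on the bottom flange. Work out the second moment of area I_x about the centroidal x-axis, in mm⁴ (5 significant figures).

I_x ≈ 1.1237 × 10⁸ mm⁴

Treat the section as a set of non-overlapping primitives; coordinates are from the bounding-box lower-left.
Bottom flange: 140 × 28, A = 3 920 mm², y = 14 mm, Ī = 256106.7 mm⁴.
Web: 18 × 200, A = 3 600 mm², y = 128 mm, Ī = 12 000 000 mm⁴.
Top flange: 140 × 28, A = 3 920 mm², y = 242 mm, Ī = 256106.7 mm⁴.
Hole (subtracted): ⌀14, A = 153.938 mm², y = 14 mm, Ī = 1885.741 mm⁴.
Centroid: ȳ = ΣA·y / ΣA = 129.5549 mm.
Transfer each piece to the centroidal x-axis using Ī + A·d² with d = y − 129.5549:
  bottom flange: d = -115.5549 mm → contributes +52 599 631 mm⁴
  web: d = -1.554921 mm → contributes +12 008 704 mm⁴
  top flange: d = 112.4451 mm → contributes +49 820 178 mm⁴
  hole: d = -115.5549 mm → contributes −2 057 411 mm⁴
Total I = 112 371 102 mm⁴.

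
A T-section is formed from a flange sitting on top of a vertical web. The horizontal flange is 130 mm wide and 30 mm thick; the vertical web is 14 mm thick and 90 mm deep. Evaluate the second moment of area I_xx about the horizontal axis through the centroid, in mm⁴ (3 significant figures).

I_xx ≈ 4.57 × 10⁶ mm⁴

Split into non-overlapping primitives; take the origin at the lower-left of the bounding box.
Flange: 130 × 30, A = 3 900 mm², y = 105 mm, Ī = 292 500 mm⁴.
Web: 14 × 90, A = 1 260 mm², y = 45 mm, Ī = 850 500 mm⁴.
Centroid: ȳ = ΣA·y / ΣA = 90.349 mm.
Transfer each piece to the horizontal axis through the centroid using Ī + A·d² with d = y − 90.349:
  flange: d = 14.651 mm → contributes +1 129 661 mm⁴
  web: d = -45.349 mm → contributes +3 441 711 mm⁴
Total I = 4 571 372 mm⁴.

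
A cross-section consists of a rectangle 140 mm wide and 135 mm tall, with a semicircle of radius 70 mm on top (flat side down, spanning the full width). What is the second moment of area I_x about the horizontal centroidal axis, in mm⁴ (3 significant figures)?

Decompose the section into non-overlapping parts with the origin at the bottom-left of its bounding rectangle.
Rectangular body: 140 × 135, A = 18 900 mm², y = 67.5 mm, Ī = 28 704 375 mm⁴.
Semicircular cap: semicircle r = 70, A = 7696.9 mm², y = 164.71 mm, Ī = 2 635 265 mm⁴.
Centroid: ȳ = ΣA·y / ΣA = 95.631 mm.
Transfer each piece to the horizontal centroidal axis using Ī + A·d² with d = y − 95.631:
  rectangular body: d = -28.131 mm → contributes +43 661 354 mm⁴
  semicircular cap: d = 69.078 mm → contributes +39 362 625 mm⁴
Total I = 83 023 979 mm⁴.

I_x ≈ 8.30 × 10⁷ mm⁴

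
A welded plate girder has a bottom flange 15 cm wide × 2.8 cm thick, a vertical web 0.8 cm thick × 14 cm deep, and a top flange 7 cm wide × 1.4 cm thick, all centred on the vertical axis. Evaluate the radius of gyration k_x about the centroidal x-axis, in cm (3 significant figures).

k_x ≈ 6.34 cm

Decompose the section into non-overlapping parts with the origin at the bottom-left of its bounding rectangle.
Bottom plate: 15 × 2.8, A = 42 cm², y = 1.4 cm, Ī = 27.44 cm⁴.
Web plate: 0.8 × 14, A = 11.2 cm², y = 9.8 cm, Ī = 182.93 cm⁴.
Top plate: 7 × 1.4, A = 9.8 cm², y = 17.5 cm, Ī = 1.6007 cm⁴.
Centroid: ȳ = ΣA·y / ΣA = 5.3978 cm.
Transfer each piece to the centroidal x-axis using Ī + A·d² with d = y − 5.3978:
  bottom plate: d = -3.9978 cm → contributes +698.69 cm⁴
  web plate: d = 4.4022 cm → contributes +399.98 cm⁴
  top plate: d = 12.102 cm → contributes +1436.9 cm⁴
Total I = 2535.6 cm⁴.
Radius of gyration: k = √(I/A) = √(2535.6 / 63) = 6.3441 cm.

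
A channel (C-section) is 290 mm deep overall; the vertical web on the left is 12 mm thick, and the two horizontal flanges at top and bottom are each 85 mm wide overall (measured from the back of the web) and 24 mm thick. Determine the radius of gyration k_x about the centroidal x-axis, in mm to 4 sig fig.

k_x ≈ 111.3 mm

Split into non-overlapping primitives; take the origin at the lower-left of the bounding box.
Web: 12 × 290, A = 3 480 mm², y = 145 mm, Ī = 24 389 000 mm⁴.
Top flange (beyond web): 73 × 24, A = 1 752 mm², y = 278 mm, Ī = 84 096 mm⁴.
Bottom flange (beyond web): 73 × 24, A = 1 752 mm², y = 12 mm, Ī = 84 096 mm⁴.
By symmetry the centroid is at mid-height, ȳ = 145 mm.
Transfer each piece to the centroidal x-axis using Ī + A·d² with d = y − 145:
  web: d = 0 mm → contributes +24 389 000 mm⁴
  top flange (beyond web): d = 133 mm → contributes +31 075 224 mm⁴
  bottom flange (beyond web): d = -133 mm → contributes +31 075 224 mm⁴
Total I = 86 539 448 mm⁴.
Radius of gyration: k = √(I/A) = √(86 539 448 / 6 984) = 111.315 mm.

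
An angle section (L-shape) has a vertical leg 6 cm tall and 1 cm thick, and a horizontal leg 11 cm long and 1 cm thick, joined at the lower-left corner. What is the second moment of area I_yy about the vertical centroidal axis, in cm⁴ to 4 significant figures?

Treat the section as a set of non-overlapping primitives; coordinates are from the bounding-box lower-left.
Vertical leg: 1 × 6, A = 6 cm², x = 0.5 cm, Ī = 0.5 cm⁴.
Horizontal leg (remainder): 10 × 1, A = 10 cm², x = 6 cm, Ī = 83.3333 cm⁴.
Centroid: x̄ = ΣA·x / ΣA = 3.9375 cm.
Transfer each piece to the vertical centroidal axis using Ī + A·d² with d = x − 3.9375:
  vertical leg: d = -3.4375 cm → contributes +71.3984 cm⁴
  horizontal leg (remainder): d = 2.0625 cm → contributes +125.872 cm⁴
Total I = 197.271 cm⁴.

I_yy ≈ 197.3 cm⁴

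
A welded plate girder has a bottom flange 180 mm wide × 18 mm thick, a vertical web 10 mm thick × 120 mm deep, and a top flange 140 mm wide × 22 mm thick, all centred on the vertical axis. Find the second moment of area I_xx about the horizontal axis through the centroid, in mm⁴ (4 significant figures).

Split into non-overlapping primitives; take the origin at the lower-left of the bounding box.
Bottom plate: 180 × 18, A = 3 240 mm², y = 9 mm, Ī = 87 480 mm⁴.
Web plate: 10 × 120, A = 1 200 mm², y = 78 mm, Ī = 1 440 000 mm⁴.
Top plate: 140 × 22, A = 3 080 mm², y = 149 mm, Ī = 124 227 mm⁴.
Centroid: ȳ = ΣA·y / ΣA = 77.3511 mm.
Transfer each piece to the horizontal axis through the centroid using Ī + A·d² with d = y − 77.3511:
  bottom plate: d = -68.3511 mm → contributes +15 224 332 mm⁴
  web plate: d = 0.648936 mm → contributes +1 440 505 mm⁴
  top plate: d = 71.6489 mm → contributes +15 935 622 mm⁴
Total I = 32 600 460 mm⁴.

I_xx ≈ 3.260 × 10⁷ mm⁴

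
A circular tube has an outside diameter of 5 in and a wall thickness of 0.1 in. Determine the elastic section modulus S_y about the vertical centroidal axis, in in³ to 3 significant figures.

S_y ≈ 1.85 in³

Decompose the section into non-overlapping parts with the origin at the bottom-left of its bounding rectangle.
Outer circle: ⌀5, A = 19.635 in², x = 2.5 in, Ī = 30.68 in⁴.
Bore (subtracted): ⌀4.8, A = 18.096 in², x = 2.5 in, Ī = 26.058 in⁴.
By symmetry the centroid is at mid-width, x̄ = 2.5 in.
All pieces are centred on the vertical centroidal axis, so I = ΣĪ (holes subtracted) = 4.622 in⁴.
Extreme fibre distance c = 2.5 in; S = I/c = 1.8488 in³.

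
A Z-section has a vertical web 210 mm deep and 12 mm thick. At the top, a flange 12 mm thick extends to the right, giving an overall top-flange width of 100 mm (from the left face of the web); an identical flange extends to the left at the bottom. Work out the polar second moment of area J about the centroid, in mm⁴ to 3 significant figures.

Decompose the section into non-overlapping parts with the origin at the bottom-left of its bounding rectangle.
Web: 12 × 210, A = 2 520 mm², y = 105 mm, Ī = 9 261 000 mm⁴.
Top flange (beyond web): 88 × 12, A = 1 056 mm², y = 204 mm, Ī = 12 672 mm⁴.
Bottom flange (beyond web): 88 × 12, A = 1 056 mm², y = 6 mm, Ī = 12 672 mm⁴.
Centroid: ȳ = ΣA·y / ΣA = 105 mm.
Transfer each piece to the centroidal x-axis using Ī + A·d² with d = y − 105:
  web: d = 0 mm → contributes +9 261 000 mm⁴
  top flange (beyond web): d = 99 mm → contributes +10 362 528 mm⁴
  bottom flange (beyond web): d = -99 mm → contributes +10 362 528 mm⁴
Total I = 29 986 056 mm⁴.
For the y-axis: x̄ = 94 mm.
Repeating about the centroidal y-axis gives I_y = 6 673 184 mm⁴.
Polar second moment: J = I_x + I_y = 36 659 240 mm⁴.

J ≈ 3.67 × 10⁷ mm⁴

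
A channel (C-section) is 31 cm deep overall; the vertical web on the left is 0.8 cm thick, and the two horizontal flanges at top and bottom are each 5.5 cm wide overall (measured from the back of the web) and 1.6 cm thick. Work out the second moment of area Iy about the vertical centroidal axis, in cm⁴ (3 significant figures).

Split into non-overlapping primitives; take the origin at the lower-left of the bounding box.
Web: 0.8 × 31, A = 24.8 cm², x = 0.4 cm, Ī = 1.3227 cm⁴.
Top flange (beyond web): 4.7 × 1.6, A = 7.52 cm², x = 3.15 cm, Ī = 13.843 cm⁴.
Bottom flange (beyond web): 4.7 × 1.6, A = 7.52 cm², x = 3.15 cm, Ī = 13.843 cm⁴.
Centroid: x̄ = ΣA·x / ΣA = 1.4382 cm.
Transfer each piece to the vertical centroidal axis using Ī + A·d² with d = x − 1.4382:
  web: d = -1.0382 cm → contributes +28.051 cm⁴
  top flange (beyond web): d = 1.7118 cm → contributes +35.88 cm⁴
  bottom flange (beyond web): d = 1.7118 cm → contributes +35.88 cm⁴
Total I = 99.811 cm⁴.

Iy ≈ 99.8 cm⁴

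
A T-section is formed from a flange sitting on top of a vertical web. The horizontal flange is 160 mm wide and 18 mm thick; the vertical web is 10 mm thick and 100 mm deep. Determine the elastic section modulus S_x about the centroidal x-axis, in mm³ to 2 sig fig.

Decompose the section into non-overlapping parts with the origin at the bottom-left of its bounding rectangle.
Flange: 160 × 18, A = 2 880 mm², y = 109 mm, Ī = 77 760 mm⁴.
Web: 10 × 100, A = 1 000 mm², y = 50 mm, Ī = 833 333 mm⁴.
Centroid: ȳ = ΣA·y / ΣA = 93.79 mm.
Transfer each piece to the centroidal x-axis using Ī + A·d² with d = y − 93.79:
  flange: d = 15.21 mm → contributes +743 697 mm⁴
  web: d = -43.79 mm → contributes +2 751 232 mm⁴
Total I = 3 494 928 mm⁴.
Extreme fibre distance c = 93.79 mm; S = I/c = 37 262 mm³.

S_x ≈ 3.7 × 10⁴ mm³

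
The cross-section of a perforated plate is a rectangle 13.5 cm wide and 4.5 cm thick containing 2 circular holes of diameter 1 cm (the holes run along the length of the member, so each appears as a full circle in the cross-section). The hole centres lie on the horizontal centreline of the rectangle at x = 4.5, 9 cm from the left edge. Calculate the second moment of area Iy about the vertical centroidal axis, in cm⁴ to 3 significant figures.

Split into non-overlapping primitives; take the origin at the lower-left of the bounding box.
Plate: 13.5 × 4.5, A = 60.75 cm², x = 6.75 cm, Ī = 922.64 cm⁴.
Hole 1 (subtracted): ⌀1, A = 0.7854 cm², x = 4.5 cm, Ī = 0.049087 cm⁴.
Hole 2 (subtracted): ⌀1, A = 0.7854 cm², x = 9 cm, Ī = 0.049087 cm⁴.
By symmetry the centroid is at mid-width, x̄ = 6.75 cm.
Transfer each piece to the vertical centroidal axis using Ī + A·d² with d = x − 6.75:
  plate: d = 0 cm → contributes +922.64 cm⁴
  hole 1: d = -2.25 cm → contributes −4.0252 cm⁴
  hole 2: d = 2.25 cm → contributes −4.0252 cm⁴
Total I = 914.59 cm⁴.

Iy ≈ 915 cm⁴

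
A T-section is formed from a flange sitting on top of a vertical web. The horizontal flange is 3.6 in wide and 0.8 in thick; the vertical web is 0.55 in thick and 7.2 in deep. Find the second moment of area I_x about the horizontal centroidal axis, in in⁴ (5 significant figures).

I_x ≈ 43.939 in⁴

Decompose the section into non-overlapping parts with the origin at the bottom-left of its bounding rectangle.
Flange: 3.6 × 0.8, A = 2.88 in², y = 7.6 in, Ī = 0.1536 in⁴.
Web: 0.55 × 7.2, A = 3.96 in², y = 3.6 in, Ī = 17.1072 in⁴.
Centroid: ȳ = ΣA·y / ΣA = 5.284211 in.
Transfer each piece to the horizontal centroidal axis using Ī + A·d² with d = y − 5.284211:
  flange: d = 2.315789 in → contributes +15.5987 in⁴
  web: d = -1.684211 in → contributes +28.34 in⁴
Total I = 43.93869 in⁴.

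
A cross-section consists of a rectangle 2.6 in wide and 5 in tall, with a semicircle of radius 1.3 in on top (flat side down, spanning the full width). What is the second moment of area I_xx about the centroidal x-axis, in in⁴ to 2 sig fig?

Treat the section as a set of non-overlapping primitives; coordinates are from the bounding-box lower-left.
Rectangular body: 2.6 × 5, A = 13 in², y = 2.5 in, Ī = 27.08 in⁴.
Semicircular cap: semicircle r = 1.3, A = 2.655 in², y = 5.552 in, Ī = 0.3135 in⁴.
Centroid: ȳ = ΣA·y / ΣA = 3.018 in.
Transfer each piece to the centroidal x-axis using Ī + A·d² with d = y − 3.018:
  rectangular body: d = -0.5175 in → contributes +30.56 in⁴
  semicircular cap: d = 2.534 in → contributes +17.36 in⁴
Total I = 47.93 in⁴.

I_xx ≈ 48 in⁴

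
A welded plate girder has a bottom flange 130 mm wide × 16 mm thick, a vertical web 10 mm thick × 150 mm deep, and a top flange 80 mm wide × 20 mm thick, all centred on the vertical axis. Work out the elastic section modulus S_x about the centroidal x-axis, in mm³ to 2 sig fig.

S_x ≈ 2.8 × 10⁵ mm³

Split into non-overlapping primitives; take the origin at the lower-left of the bounding box.
Bottom plate: 130 × 16, A = 2 080 mm², y = 8 mm, Ī = 44 373 mm⁴.
Web plate: 10 × 150, A = 1 500 mm², y = 91 mm, Ī = 2 812 500 mm⁴.
Top plate: 80 × 20, A = 1 600 mm², y = 176 mm, Ī = 53 333 mm⁴.
Centroid: ȳ = ΣA·y / ΣA = 83.93 mm.
Transfer each piece to the centroidal x-axis using Ī + A·d² with d = y − 83.93:
  bottom plate: d = -75.93 mm → contributes +12 035 271 mm⁴
  web plate: d = 7.073 mm → contributes +2 887 549 mm⁴
  top plate: d = 92.07 mm → contributes +13 617 339 mm⁴
Total I = 28 540 159 mm⁴.
Extreme fibre distance c = 102.1 mm; S = I/c = 279 604 mm³.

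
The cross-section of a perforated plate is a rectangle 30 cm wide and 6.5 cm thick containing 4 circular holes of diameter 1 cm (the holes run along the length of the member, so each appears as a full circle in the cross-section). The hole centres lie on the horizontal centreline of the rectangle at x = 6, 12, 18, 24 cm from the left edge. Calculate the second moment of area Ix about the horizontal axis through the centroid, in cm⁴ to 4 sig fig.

Ix ≈ 686.4 cm⁴

Treat the section as a set of non-overlapping primitives; coordinates are from the bounding-box lower-left.
Plate: 30 × 6.5, A = 195 cm², y = 3.25 cm, Ī = 686.563 cm⁴.
Hole 1 (subtracted): ⌀1, A = 0.785398 cm², y = 3.25 cm, Ī = 0.0490874 cm⁴.
Hole 2 (subtracted): ⌀1, A = 0.785398 cm², y = 3.25 cm, Ī = 0.0490874 cm⁴.
Hole 3 (subtracted): ⌀1, A = 0.785398 cm², y = 3.25 cm, Ī = 0.0490874 cm⁴.
Hole 4 (subtracted): ⌀1, A = 0.785398 cm², y = 3.25 cm, Ī = 0.0490874 cm⁴.
By symmetry the centroid is at mid-height, ȳ = 3.25 cm.
All pieces are centred on the horizontal axis through the centroid, so I = ΣĪ (holes subtracted) = 686.366 cm⁴.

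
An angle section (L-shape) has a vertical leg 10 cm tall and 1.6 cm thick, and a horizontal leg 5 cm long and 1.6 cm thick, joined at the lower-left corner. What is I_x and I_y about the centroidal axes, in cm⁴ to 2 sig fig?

I_x ≈ 210 cm⁴, I_y ≈ 34 cm⁴

Break the section into simple shapes (no overlaps), measuring from the bottom-left corner of the bounding box.
Vertical leg: 1.6 × 10, A = 16 cm², y = 5 cm, Ī = 133.3 cm⁴.
Horizontal leg (remainder): 3.4 × 1.6, A = 5.44 cm², y = 0.8 cm, Ī = 1.161 cm⁴.
Centroid: ȳ = ΣA·y / ΣA = 3.934 cm.
Transfer each piece to the centroidal x-axis using Ī + A·d² with d = y − 3.934:
  vertical leg: d = 1.066 cm → contributes +151.5 cm⁴
  horizontal leg (remainder): d = -3.134 cm → contributes +54.6 cm⁴
Total I = 206.1 cm⁴.
For the y-axis: x̄ = 1.434 cm.
Repeating about the centroidal y-axis gives I_y = 34.03 cm⁴.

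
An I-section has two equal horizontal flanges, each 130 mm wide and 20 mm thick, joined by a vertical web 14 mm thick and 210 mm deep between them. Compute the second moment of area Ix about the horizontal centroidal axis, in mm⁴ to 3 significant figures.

Split into non-overlapping primitives; take the origin at the lower-left of the bounding box.
Bottom flange: 130 × 20, A = 2 600 mm², y = 10 mm, Ī = 86 667 mm⁴.
Web: 14 × 210, A = 2 940 mm², y = 125 mm, Ī = 10 804 500 mm⁴.
Top flange: 130 × 20, A = 2 600 mm², y = 240 mm, Ī = 86 667 mm⁴.
By symmetry the centroid is at mid-height, ȳ = 125 mm.
Transfer each piece to the horizontal centroidal axis using Ī + A·d² with d = y − 125:
  bottom flange: d = -115 mm → contributes +34 471 667 mm⁴
  web: d = 0 mm → contributes +10 804 500 mm⁴
  top flange: d = 115 mm → contributes +34 471 667 mm⁴
Total I = 79 747 833 mm⁴.

Ix ≈ 7.97 × 10⁷ mm⁴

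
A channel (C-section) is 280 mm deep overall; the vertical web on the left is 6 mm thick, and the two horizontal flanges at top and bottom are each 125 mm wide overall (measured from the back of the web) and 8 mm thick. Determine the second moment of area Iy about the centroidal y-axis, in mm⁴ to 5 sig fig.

Iy ≈ 5.7382 × 10⁶ mm⁴

Split into non-overlapping primitives; take the origin at the lower-left of the bounding box.
Web: 6 × 280, A = 1 680 mm², x = 3 mm, Ī = 5 040 mm⁴.
Top flange (beyond web): 119 × 8, A = 952 mm², x = 65.5 mm, Ī = 1 123 439 mm⁴.
Bottom flange (beyond web): 119 × 8, A = 952 mm², x = 65.5 mm, Ī = 1 123 439 mm⁴.
Centroid: x̄ = ΣA·x / ΣA = 36.20313 mm.
Transfer each piece to the centroidal y-axis using Ī + A·d² with d = x − 36.20313:
  web: d = -33.20313 mm → contributes +1 857 152 mm⁴
  top flange (beyond web): d = 29.29688 mm → contributes +1 940 547 mm⁴
  bottom flange (beyond web): d = 29.29688 mm → contributes +1 940 547 mm⁴
Total I = 5 738 247 mm⁴.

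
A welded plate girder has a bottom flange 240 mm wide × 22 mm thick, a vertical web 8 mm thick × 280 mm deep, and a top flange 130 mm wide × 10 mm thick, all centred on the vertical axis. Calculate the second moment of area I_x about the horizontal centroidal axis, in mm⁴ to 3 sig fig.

Split into non-overlapping primitives; take the origin at the lower-left of the bounding box.
Bottom plate: 240 × 22, A = 5 280 mm², y = 11 mm, Ī = 212 960 mm⁴.
Web plate: 8 × 280, A = 2 240 mm², y = 162 mm, Ī = 14 634 667 mm⁴.
Top plate: 130 × 10, A = 1 300 mm², y = 307 mm, Ī = 10 833 mm⁴.
Centroid: ȳ = ΣA·y / ΣA = 92.977 mm.
Transfer each piece to the horizontal centroidal axis using Ī + A·d² with d = y − 92.977:
  bottom plate: d = -81.977 mm → contributes +35 696 047 mm⁴
  web plate: d = 69.023 mm → contributes +25 306 317 mm⁴
  top plate: d = 214.02 mm → contributes +59 558 251 mm⁴
Total I = 120 560 615 mm⁴.

I_x ≈ 1.21 × 10⁸ mm⁴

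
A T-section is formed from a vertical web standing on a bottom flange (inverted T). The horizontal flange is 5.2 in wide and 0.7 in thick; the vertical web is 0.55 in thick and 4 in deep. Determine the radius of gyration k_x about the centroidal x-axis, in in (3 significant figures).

k_x ≈ 1.35 in

Break the section into simple shapes (no overlaps), measuring from the bottom-left corner of the bounding box.
Flange: 5.2 × 0.7, A = 3.64 in², y = 0.35 in, Ī = 0.14863 in⁴.
Web: 0.55 × 4, A = 2.2 in², y = 2.7 in, Ī = 2.9333 in⁴.
Centroid: ȳ = ΣA·y / ΣA = 1.2353 in.
Transfer each piece to the centroidal x-axis using Ī + A·d² with d = y − 1.2353:
  flange: d = -0.88527 in → contributes +3.0013 in⁴
  web: d = 1.4647 in → contributes +7.6533 in⁴
Total I = 10.655 in⁴.
Radius of gyration: k = √(I/A) = √(10.655 / 5.84) = 1.3507 in.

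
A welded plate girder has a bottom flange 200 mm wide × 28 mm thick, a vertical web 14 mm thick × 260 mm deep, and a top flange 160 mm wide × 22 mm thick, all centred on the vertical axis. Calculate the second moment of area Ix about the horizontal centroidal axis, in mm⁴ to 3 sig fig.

Treat the section as a set of non-overlapping primitives; coordinates are from the bounding-box lower-left.
Bottom plate: 200 × 28, A = 5 600 mm², y = 14 mm, Ī = 365 867 mm⁴.
Web plate: 14 × 260, A = 3 640 mm², y = 158 mm, Ī = 20 505 333 mm⁴.
Top plate: 160 × 22, A = 3 520 mm², y = 299 mm, Ī = 141 973 mm⁴.
Centroid: ȳ = ΣA·y / ΣA = 133.7 mm.
Transfer each piece to the horizontal centroidal axis using Ī + A·d² with d = y − 133.7:
  bottom plate: d = -119.7 mm → contributes +80 601 910 mm⁴
  web plate: d = 24.301 mm → contributes +22 654 883 mm⁴
  top plate: d = 165.3 mm → contributes +96 323 865 mm⁴
Total I = 199 580 658 mm⁴.

Ix ≈ 2.00 × 10⁸ mm⁴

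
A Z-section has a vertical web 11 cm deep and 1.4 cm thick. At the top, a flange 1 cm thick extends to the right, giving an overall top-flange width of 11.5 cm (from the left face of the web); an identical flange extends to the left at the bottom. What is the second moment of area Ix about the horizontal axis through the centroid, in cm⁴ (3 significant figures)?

Ix ≈ 662 cm⁴

Decompose the section into non-overlapping parts with the origin at the bottom-left of its bounding rectangle.
Web: 1.4 × 11, A = 15.4 cm², y = 5.5 cm, Ī = 155.28 cm⁴.
Top flange (beyond web): 10.1 × 1, A = 10.1 cm², y = 10.5 cm, Ī = 0.84167 cm⁴.
Bottom flange (beyond web): 10.1 × 1, A = 10.1 cm², y = 0.5 cm, Ī = 0.84167 cm⁴.
Centroid: ȳ = ΣA·y / ΣA = 5.5 cm.
Transfer each piece to the horizontal axis through the centroid using Ī + A·d² with d = y − 5.5:
  web: d = 0 cm → contributes +155.28 cm⁴
  top flange (beyond web): d = 5 cm → contributes +253.34 cm⁴
  bottom flange (beyond web): d = -5 cm → contributes +253.34 cm⁴
Total I = 661.97 cm⁴.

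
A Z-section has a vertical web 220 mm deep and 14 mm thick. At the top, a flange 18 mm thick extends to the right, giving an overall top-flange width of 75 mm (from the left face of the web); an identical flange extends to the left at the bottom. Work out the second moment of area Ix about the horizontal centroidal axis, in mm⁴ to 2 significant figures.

Split into non-overlapping primitives; take the origin at the lower-left of the bounding box.
Web: 14 × 220, A = 3 080 mm², y = 110 mm, Ī = 12 422 667 mm⁴.
Top flange (beyond web): 61 × 18, A = 1 098 mm², y = 211 mm, Ī = 29 646 mm⁴.
Bottom flange (beyond web): 61 × 18, A = 1 098 mm², y = 9 mm, Ī = 29 646 mm⁴.
Centroid: ȳ = ΣA·y / ΣA = 110 mm.
Transfer each piece to the horizontal centroidal axis using Ī + A·d² with d = y − 110:
  web: d = 0 mm → contributes +12 422 667 mm⁴
  top flange (beyond web): d = 101 mm → contributes +11 230 344 mm⁴
  bottom flange (beyond web): d = -101 mm → contributes +11 230 344 mm⁴
Total I = 34 883 355 mm⁴.

Ix ≈ 3.5 × 10⁷ mm⁴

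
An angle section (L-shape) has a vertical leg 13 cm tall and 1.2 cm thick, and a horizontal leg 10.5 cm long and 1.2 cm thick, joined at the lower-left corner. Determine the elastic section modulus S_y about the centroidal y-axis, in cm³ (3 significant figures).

S_y ≈ 33.9 cm³

Decompose the section into non-overlapping parts with the origin at the bottom-left of its bounding rectangle.
Vertical leg: 1.2 × 13, A = 15.6 cm², x = 0.6 cm, Ī = 1.872 cm⁴.
Horizontal leg (remainder): 9.3 × 1.2, A = 11.16 cm², x = 5.85 cm, Ī = 80.436 cm⁴.
Centroid: x̄ = ΣA·x / ΣA = 2.7895 cm.
Transfer each piece to the centroidal y-axis using Ī + A·d² with d = x − 2.7895:
  vertical leg: d = -2.1895 cm → contributes +76.654 cm⁴
  horizontal leg (remainder): d = 3.0605 cm → contributes +184.97 cm⁴
Total I = 261.62 cm⁴.
Extreme fibre distance c = 7.7105 cm; S = I/c = 33.931 cm³.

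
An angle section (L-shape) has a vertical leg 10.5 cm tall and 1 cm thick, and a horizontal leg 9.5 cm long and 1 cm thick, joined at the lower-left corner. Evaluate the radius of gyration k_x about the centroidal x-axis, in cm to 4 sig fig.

Treat the section as a set of non-overlapping primitives; coordinates are from the bounding-box lower-left.
Vertical leg: 1 × 10.5, A = 10.5 cm², y = 5.25 cm, Ī = 96.4688 cm⁴.
Horizontal leg (remainder): 8.5 × 1, A = 8.5 cm², y = 0.5 cm, Ī = 0.708333 cm⁴.
Centroid: ȳ = ΣA·y / ΣA = 3.125 cm.
Transfer each piece to the centroidal x-axis using Ī + A·d² with d = y − 3.125:
  vertical leg: d = 2.125 cm → contributes +143.883 cm⁴
  horizontal leg (remainder): d = -2.625 cm → contributes +59.2786 cm⁴
Total I = 203.161 cm⁴.
Radius of gyration: k = √(I/A) = √(203.161 / 19) = 3.26997 cm.

k_x ≈ 3.270 cm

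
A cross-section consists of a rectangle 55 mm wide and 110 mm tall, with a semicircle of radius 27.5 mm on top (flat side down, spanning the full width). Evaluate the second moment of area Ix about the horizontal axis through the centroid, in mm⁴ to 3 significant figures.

Treat the section as a set of non-overlapping primitives; coordinates are from the bounding-box lower-left.
Rectangular body: 55 × 110, A = 6 050 mm², y = 55 mm, Ī = 6 100 417 mm⁴.
Semicircular cap: semicircle r = 27.5, A = 1187.9 mm², y = 121.67 mm, Ī = 62 772 mm⁴.
Centroid: ȳ = ΣA·y / ΣA = 65.942 mm.
Transfer each piece to the horizontal axis through the centroid using Ī + A·d² with d = y − 65.942:
  rectangular body: d = -10.942 mm → contributes +6 824 815 mm⁴
  semicircular cap: d = 55.729 mm → contributes +3 752 104 mm⁴
Total I = 10 576 919 mm⁴.

Ix ≈ 1.06 × 10⁷ mm⁴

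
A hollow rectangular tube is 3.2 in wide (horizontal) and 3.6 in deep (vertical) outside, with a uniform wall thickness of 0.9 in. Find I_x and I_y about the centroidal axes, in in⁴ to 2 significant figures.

I_x ≈ 12 in⁴, I_y ≈ 9.4 in⁴

Decompose the section into non-overlapping parts with the origin at the bottom-left of its bounding rectangle.
Outer rectangle: 3.2 × 3.6, A = 11.52 in², y = 1.8 in, Ī = 12.44 in⁴.
Inner void (subtracted): 1.4 × 1.8, A = 2.52 in², y = 1.8 in, Ī = 0.6804 in⁴.
By symmetry the centroid is at mid-height, ȳ = 1.8 in.
All pieces are centred on the centroidal x-axis, so I = ΣĪ (holes subtracted) = 11.76 in⁴.
Repeating about the centroidal y-axis gives I_y = 9.419 in⁴.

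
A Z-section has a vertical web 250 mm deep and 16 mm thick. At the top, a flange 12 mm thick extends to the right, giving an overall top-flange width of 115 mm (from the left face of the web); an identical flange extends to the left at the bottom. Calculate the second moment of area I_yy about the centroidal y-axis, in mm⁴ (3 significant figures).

Treat the section as a set of non-overlapping primitives; coordinates are from the bounding-box lower-left.
Web: 16 × 250, A = 4 000 mm², x = 107 mm, Ī = 85 333 mm⁴.
Top flange (beyond web): 99 × 12, A = 1 188 mm², x = 164.5 mm, Ī = 970 299 mm⁴.
Bottom flange (beyond web): 99 × 12, A = 1 188 mm², x = 49.5 mm, Ī = 970 299 mm⁴.
Centroid: x̄ = ΣA·x / ΣA = 107 mm.
Transfer each piece to the centroidal y-axis using Ī + A·d² with d = x − 107:
  web: d = 0 mm → contributes +85 333 mm⁴
  top flange (beyond web): d = 57.5 mm → contributes +4 898 124 mm⁴
  bottom flange (beyond web): d = -57.5 mm → contributes +4 898 124 mm⁴
Total I = 9 881 581 mm⁴.

I_yy ≈ 9.88 × 10⁶ mm⁴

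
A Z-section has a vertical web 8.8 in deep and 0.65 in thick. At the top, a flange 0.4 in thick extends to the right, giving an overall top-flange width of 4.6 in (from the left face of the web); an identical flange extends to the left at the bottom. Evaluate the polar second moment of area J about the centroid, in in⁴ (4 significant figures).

Split into non-overlapping primitives; take the origin at the lower-left of the bounding box.
Web: 0.65 × 8.8, A = 5.72 in², y = 4.4 in, Ī = 36.9131 in⁴.
Top flange (beyond web): 3.95 × 0.4, A = 1.58 in², y = 8.6 in, Ī = 0.0210667 in⁴.
Bottom flange (beyond web): 3.95 × 0.4, A = 1.58 in², y = 0.2 in, Ī = 0.0210667 in⁴.
Centroid: ȳ = ΣA·y / ΣA = 4.4 in.
Transfer each piece to the centroidal x-axis using Ī + A·d² with d = y − 4.4:
  web: d = 0 in → contributes +36.9131 in⁴
  top flange (beyond web): d = 4.2 in → contributes +27.8923 in⁴
  bottom flange (beyond web): d = -4.2 in → contributes +27.8923 in⁴
Total I = 92.6976 in⁴.
For the y-axis: x̄ = 4.275 in.
Repeating about the centroidal y-axis gives I_y = 21.0265 in⁴.
Polar second moment: J = I_x + I_y = 113.724 in⁴.

J ≈ 113.7 in⁴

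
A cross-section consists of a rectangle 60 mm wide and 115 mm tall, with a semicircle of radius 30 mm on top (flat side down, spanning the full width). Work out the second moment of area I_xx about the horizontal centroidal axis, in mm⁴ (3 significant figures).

Treat the section as a set of non-overlapping primitives; coordinates are from the bounding-box lower-left.
Rectangular body: 60 × 115, A = 6 900 mm², y = 57.5 mm, Ī = 7 604 375 mm⁴.
Semicircular cap: semicircle r = 30, A = 1413.7 mm², y = 127.73 mm, Ī = 88 903 mm⁴.
Centroid: ȳ = ΣA·y / ΣA = 69.443 mm.
Transfer each piece to the horizontal centroidal axis using Ī + A·d² with d = y − 69.443:
  rectangular body: d = -11.943 mm → contributes +8 588 518 mm⁴
  semicircular cap: d = 58.29 mm → contributes +4 892 263 mm⁴
Total I = 13 480 781 mm⁴.

I_xx ≈ 1.35 × 10⁷ mm⁴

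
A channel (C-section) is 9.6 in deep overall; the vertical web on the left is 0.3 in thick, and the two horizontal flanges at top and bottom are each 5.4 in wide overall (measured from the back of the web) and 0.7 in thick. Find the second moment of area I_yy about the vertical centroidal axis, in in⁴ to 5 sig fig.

Treat the section as a set of non-overlapping primitives; coordinates are from the bounding-box lower-left.
Web: 0.3 × 9.6, A = 2.88 in², x = 0.15 in, Ī = 0.0216 in⁴.
Top flange (beyond web): 5.1 × 0.7, A = 3.57 in², x = 2.85 in, Ī = 7.737975 in⁴.
Bottom flange (beyond web): 5.1 × 0.7, A = 3.57 in², x = 2.85 in, Ī = 7.737975 in⁴.
Centroid: x̄ = ΣA·x / ΣA = 2.073952 in.
Transfer each piece to the vertical centroidal axis using Ī + A·d² with d = x − 2.073952:
  web: d = -1.923952 in → contributes +10.68218 in⁴
  top flange (beyond web): d = 0.7760479 in → contributes +9.888009 in⁴
  bottom flange (beyond web): d = 0.7760479 in → contributes +9.888009 in⁴
Total I = 30.4582 in⁴.

I_yy ≈ 30.458 in⁴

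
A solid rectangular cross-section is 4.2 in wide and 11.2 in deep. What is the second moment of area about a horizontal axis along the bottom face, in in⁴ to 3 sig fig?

I_base ≈ 1970 in⁴

The section: 4.2 × 11.2, A = 47.04 in², y = 5.6 in, Ī = 491.72 in⁴.
Transfer it to the base of the section using Ī + A·d² with d = y − 0:
  the section: d = 5.6 in → contributes +1966.9 in⁴
Total I = 1966.9 in⁴.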